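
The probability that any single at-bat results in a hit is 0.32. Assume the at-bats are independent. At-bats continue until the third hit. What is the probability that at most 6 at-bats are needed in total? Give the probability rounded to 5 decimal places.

0.29356

Finishing within 6 at-bats ⇔ at least 3 successes in the first 6. With X ~ Binomial(6, 0.32), P(Y ≤ 6) = 1 − P(X ≤ 2).
  k=0: C(6,0)·0.32^0·0.68^6 = 0.0988675
  k=1: C(6,1)·0.32^1·0.68^5 = 0.2791552
  k=2: C(6,2)·0.32^2·0.68^4 = 0.3284179
1 − 0.7064407 = 0.2935593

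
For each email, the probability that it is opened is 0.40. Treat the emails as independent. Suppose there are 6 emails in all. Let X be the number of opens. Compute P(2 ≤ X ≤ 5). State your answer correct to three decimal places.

X ~ Binomial(6, 0.40); P(2 ≤ X ≤ 5) = Σ C(6,k) p^k (1−p)^(6−k) over k:
  k=2: C(6,2)·0.40^2·0.60^4 = 0.31104
  k=3: C(6,3)·0.40^3·0.60^3 = 0.27648
  k=4: C(6,4)·0.40^4·0.60^2 = 0.13824
  k=5: C(6,5)·0.40^5·0.60^1 = 0.03686
Total = 0.76262

0.763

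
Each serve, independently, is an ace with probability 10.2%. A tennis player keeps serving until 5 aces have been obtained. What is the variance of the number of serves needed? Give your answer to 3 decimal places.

431.565

Y = total serves until the fifth success; negative binomial with r=5, p=0.102.
Var(Y) = r(1−p)/p² = 5·0.898 / 0.102² = 431.56478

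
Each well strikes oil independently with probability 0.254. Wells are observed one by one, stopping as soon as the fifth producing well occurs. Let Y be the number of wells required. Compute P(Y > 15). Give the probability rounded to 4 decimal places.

0.6732

Needing more than 15 wells ⇔ fewer than 5 successes in the first 15. With X ~ Binomial(15, 0.254), P(Y > 15) = P(X ≤ 4).
  k=0: C(15,0)·0.254^0·0.746^15 = 0.012333
  k=1: C(15,1)·0.254^1·0.746^14 = 0.062990
  k=2: C(15,2)·0.254^2·0.746^13 = 0.150128
  k=3: C(15,3)·0.254^3·0.746^12 = 0.221502
  k=4: C(15,4)·0.254^4·0.746^11 = 0.226253
P(X ≤ 4) = 0.673206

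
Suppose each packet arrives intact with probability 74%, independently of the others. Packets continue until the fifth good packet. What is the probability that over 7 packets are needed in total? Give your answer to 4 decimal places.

Needing more than 7 packets ⇔ fewer than 5 successes in the first 7. With X ~ Binomial(7, 0.74), P(Y > 7) = P(X ≤ 4).
  k=0: C(7,0)·0.74^0·0.26^7 = 0.000080
  k=1: C(7,1)·0.74^1·0.26^6 = 0.001600
  k=2: C(7,2)·0.74^2·0.26^5 = 0.013663
  k=3: C(7,3)·0.74^3·0.26^4 = 0.064812
  k=4: C(7,4)·0.74^4·0.26^3 = 0.184465
P(X ≤ 4) = 0.264621

0.2646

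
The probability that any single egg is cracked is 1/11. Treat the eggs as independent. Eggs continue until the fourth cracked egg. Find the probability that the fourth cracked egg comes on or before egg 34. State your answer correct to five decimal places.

0.37395

Finishing within 34 eggs ⇔ at least 4 successes in the first 34. With X ~ Binomial(34, 0.090909), P(Y ≤ 34) = 1 − P(X ≤ 3).
  k=0: C(34,0)·0.090909^0·0.909091^34 = 0.0391425
  k=1: C(34,1)·0.090909^1·0.909091^33 = 0.1330845
  k=2: C(34,2)·0.090909^2·0.909091^32 = 0.2195895
  k=3: C(34,3)·0.090909^3·0.909091^31 = 0.2342288
1 − 0.6260454 = 0.3739546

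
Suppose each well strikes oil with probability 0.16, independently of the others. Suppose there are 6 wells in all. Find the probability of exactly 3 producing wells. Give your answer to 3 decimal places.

0.049

X ~ Binomial(n=6, p=0.16).
P(X=3) = C(6,3) · p^3 · (1−p)^3
= 20 · 0.004096 · 0.5927 = 0.04855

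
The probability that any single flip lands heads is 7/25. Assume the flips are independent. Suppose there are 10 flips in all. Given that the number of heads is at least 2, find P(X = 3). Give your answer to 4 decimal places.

X ~ Binomial(10, 0.28). Want P(X=3 | X≥2) = P(X=3) / P(X≥2).
P(X=3) = C(10,3)·0.28^3·0.72^7 = 0.264230
P(X≥2) = 1 − 0.037439 − 0.145596 = 0.816965
Ratio = 0.264230 / 0.816965 = 0.323429

0.3234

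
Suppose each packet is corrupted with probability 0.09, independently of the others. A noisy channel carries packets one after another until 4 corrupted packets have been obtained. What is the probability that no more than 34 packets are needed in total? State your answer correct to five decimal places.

0.36669

Finishing within 34 packets ⇔ at least 4 successes in the first 34. With X ~ Binomial(34, 0.09), P(Y ≤ 34) = 1 − P(X ≤ 3).
  k=0: C(34,0)·0.09^0·0.91^34 = 0.0404956
  k=1: C(34,1)·0.09^1·0.91^33 = 0.1361719
  k=2: C(34,2)·0.09^2·0.91^32 = 0.2222145
  k=3: C(34,3)·0.09^3·0.91^31 = 0.2344241
1 − 0.6333060 = 0.3666940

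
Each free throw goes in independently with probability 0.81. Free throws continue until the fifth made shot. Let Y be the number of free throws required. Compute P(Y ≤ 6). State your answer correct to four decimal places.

0.6799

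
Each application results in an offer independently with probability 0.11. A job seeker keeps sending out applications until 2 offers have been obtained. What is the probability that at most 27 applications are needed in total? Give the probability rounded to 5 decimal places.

Finishing within 27 applications ⇔ at least 2 successes in the first 27. With X ~ Binomial(27, 0.11), P(Y ≤ 27) = 1 − P(X ≤ 1).
  k=0: C(27,0)·0.11^0·0.89^27 = 0.0430061
  k=1: C(27,1)·0.11^1·0.89^26 = 0.1435148
1 − 0.1865209 = 0.8134791

0.81348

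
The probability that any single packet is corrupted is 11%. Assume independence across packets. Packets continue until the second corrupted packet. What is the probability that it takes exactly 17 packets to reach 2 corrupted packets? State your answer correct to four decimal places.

0.0337

Y = trial on which the second success occurs; negative binomial, r=2, p=0.11.
P(Y=17) = C(16,1) · p^2 · (1−p)^15
= 16 · 0.0121 · 0.17412 = 0.033710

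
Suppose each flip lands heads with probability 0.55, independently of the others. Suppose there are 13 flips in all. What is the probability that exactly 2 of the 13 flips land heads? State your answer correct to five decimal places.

X ~ Binomial(n=13, p=0.55).
P(X=2) = C(13,2) · p^2 · (1−p)^11
= 78 · 0.3025 · 0.00015323 = 0.0036154

0.00362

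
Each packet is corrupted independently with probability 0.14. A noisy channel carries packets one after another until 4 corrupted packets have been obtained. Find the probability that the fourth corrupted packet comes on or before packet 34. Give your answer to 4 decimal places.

0.7201

Finishing within 34 packets ⇔ at least 4 successes in the first 34. With X ~ Binomial(34, 0.14), P(Y ≤ 34) = 1 − P(X ≤ 3).
  k=0: C(34,0)·0.14^0·0.86^34 = 0.005929
  k=1: C(34,1)·0.14^1·0.86^33 = 0.032814
  k=2: C(34,2)·0.14^2·0.86^32 = 0.088139
  k=3: C(34,3)·0.14^3·0.86^31 = 0.153048
1 − 0.279930 = 0.720070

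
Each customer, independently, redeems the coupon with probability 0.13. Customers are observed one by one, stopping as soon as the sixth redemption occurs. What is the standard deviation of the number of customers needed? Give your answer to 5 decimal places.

17.57486

Y = total customers until the sixth success; negative binomial with r=6, p=0.13.
SD(Y) = √[r(1−p)/p²] = √(308.8757396) = 17.5748610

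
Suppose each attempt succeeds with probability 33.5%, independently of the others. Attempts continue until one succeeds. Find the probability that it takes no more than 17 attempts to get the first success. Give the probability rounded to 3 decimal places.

0.999

Y = number of attempts to the first success; geometric, p = 0.335.
P(Y ≤ 17) = 1 − (1−p)^17 = 1 − 0.00097 = 0.99903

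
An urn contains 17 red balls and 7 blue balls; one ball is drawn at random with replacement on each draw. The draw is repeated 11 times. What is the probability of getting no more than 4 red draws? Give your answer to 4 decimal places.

0.0184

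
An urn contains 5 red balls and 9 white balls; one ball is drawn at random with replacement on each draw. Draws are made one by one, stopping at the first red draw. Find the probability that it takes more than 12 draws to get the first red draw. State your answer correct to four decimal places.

Y = number of draws to the first success; geometric, p = 0.357143.
P(Y > 12) = P(first 12 all fail) = (1−p)^12 = 0.004982

0.0050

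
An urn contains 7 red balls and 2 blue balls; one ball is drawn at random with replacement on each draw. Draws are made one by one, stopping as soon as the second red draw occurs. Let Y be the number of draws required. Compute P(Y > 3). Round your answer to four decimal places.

Needing more than 3 draws ⇔ fewer than 2 successes in the first 3. With X ~ Binomial(3, 0.777778), P(Y > 3) = P(X ≤ 1).
  k=0: C(3,0)·0.777778^0·0.222222^3 = 0.010974
  k=1: C(3,1)·0.777778^1·0.222222^2 = 0.115226
P(X ≤ 1) = 0.126200

0.1262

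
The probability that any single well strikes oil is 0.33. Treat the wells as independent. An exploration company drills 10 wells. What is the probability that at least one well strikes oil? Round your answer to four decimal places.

0.9818

P(at least one) = 1 − P(none) = 1 − (1 − 0.33)^10
= 1 − 0.018228 = 0.981772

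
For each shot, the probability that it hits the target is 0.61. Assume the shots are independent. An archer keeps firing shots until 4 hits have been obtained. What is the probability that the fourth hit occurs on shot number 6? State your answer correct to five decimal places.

0.21060

Y = trial on which the fourth success occurs; negative binomial, r=4, p=0.61.
P(Y=6) = C(5,3) · p^4 · (1−p)^2
= 10 · 0.13846 · 0.1521 = 0.2105952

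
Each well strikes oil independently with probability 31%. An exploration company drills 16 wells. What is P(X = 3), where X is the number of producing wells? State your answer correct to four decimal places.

0.1341

X ~ Binomial(n=16, p=0.31).
P(X=3) = C(16,3) · p^3 · (1−p)^13
= 560 · 0.029791 · 0.008036 = 0.134064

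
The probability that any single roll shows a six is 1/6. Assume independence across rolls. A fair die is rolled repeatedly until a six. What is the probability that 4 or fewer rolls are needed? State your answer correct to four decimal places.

Y = number of rolls to the first success; geometric, p = 0.166667.
P(Y ≤ 4) = 1 − (1−p)^4 = 1 − 0.482253 = 0.517747

0.5177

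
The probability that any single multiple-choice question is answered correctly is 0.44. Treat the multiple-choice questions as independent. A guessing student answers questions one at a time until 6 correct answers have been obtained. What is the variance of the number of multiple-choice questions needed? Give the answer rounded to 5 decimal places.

Y = total multiple-choice questions until the sixth success; negative binomial with r=6, p=0.44.
Var(Y) = r(1−p)/p² = 6·0.56 / 0.44² = 17.3553719

17.35537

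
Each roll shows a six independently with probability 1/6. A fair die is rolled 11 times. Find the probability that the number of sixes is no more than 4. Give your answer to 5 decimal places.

X ~ Binomial(11, 0.166667); P(X ≤ 4) = Σ C(11,k) p^k (1−p)^(11−k) over k:
  k=0: C(11,0)·0.166667^0·0.833333^11 = 0.1345880
  k=1: C(11,1)·0.166667^1·0.833333^10 = 0.2960936
  k=2: C(11,2)·0.166667^2·0.833333^9 = 0.2960936
  k=3: C(11,3)·0.166667^3·0.833333^8 = 0.1776561
  k=4: C(11,4)·0.166667^4·0.833333^7 = 0.0710625
Total = 0.9754937

0.97549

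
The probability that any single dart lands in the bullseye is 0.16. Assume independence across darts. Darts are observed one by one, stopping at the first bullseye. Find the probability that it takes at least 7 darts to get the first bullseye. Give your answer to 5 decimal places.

0.35130

Y = number of darts to the first success; geometric, p = 0.16.
P(Y > 6) = P(first 6 all fail) = (1−p)^6 = 0.3512980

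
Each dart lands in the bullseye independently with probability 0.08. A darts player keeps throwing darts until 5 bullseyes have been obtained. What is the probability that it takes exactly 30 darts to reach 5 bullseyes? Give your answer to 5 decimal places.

0.00968

Y = trial on which the fifth success occurs; negative binomial, r=5, p=0.08.
P(Y=30) = C(29,4) · p^5 · (1−p)^25
= 23751 · 3.2768e-06 · 0.12436 = 0.0096789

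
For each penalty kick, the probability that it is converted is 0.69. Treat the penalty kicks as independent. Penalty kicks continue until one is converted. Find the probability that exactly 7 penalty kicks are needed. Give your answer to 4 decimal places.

Geometric (trials to first success), p = 0.69.
P(Y = 7) = (1−p)^6 · p = 0.0008875 · 0.69 = 0.000612

0.0006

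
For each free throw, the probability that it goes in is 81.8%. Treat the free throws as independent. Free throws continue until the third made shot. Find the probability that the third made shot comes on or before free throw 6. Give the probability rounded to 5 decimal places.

0.98797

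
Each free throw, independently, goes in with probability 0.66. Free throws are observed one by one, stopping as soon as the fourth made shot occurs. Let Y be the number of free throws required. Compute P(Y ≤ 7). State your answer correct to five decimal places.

Finishing within 7 free throws ⇔ at least 4 successes in the first 7. With X ~ Binomial(7, 0.66), P(Y ≤ 7) = 1 − P(X ≤ 3).
  k=0: C(7,0)·0.66^0·0.34^7 = 0.0005252
  k=1: C(7,1)·0.66^1·0.34^6 = 0.0071370
  k=2: C(7,2)·0.66^2·0.34^5 = 0.0415625
  k=3: C(7,3)·0.66^3·0.34^4 = 0.1344669
1 − 0.1836917 = 0.8163083

0.81631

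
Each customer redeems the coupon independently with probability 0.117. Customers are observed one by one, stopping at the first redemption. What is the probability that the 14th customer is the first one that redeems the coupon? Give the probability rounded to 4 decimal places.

Geometric (trials to first success), p = 0.117.
P(Y = 14) = (1−p)^13 · p = 0.19838 · 0.117 = 0.023210

0.0232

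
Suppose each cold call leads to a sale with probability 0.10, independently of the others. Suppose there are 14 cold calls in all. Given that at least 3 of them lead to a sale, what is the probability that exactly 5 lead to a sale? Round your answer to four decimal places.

0.0490

X ~ Binomial(14, 0.10). Want P(X=5 | X≥3) = P(X=5) / P(X≥3).
P(X=5) = C(14,5)·0.10^5·0.90^9 = 0.007756
P(X≥3) = 1 − 0.228768 − 0.355861 − 0.257011 = 0.158360
Ratio = 0.007756 / 0.158360 = 0.048978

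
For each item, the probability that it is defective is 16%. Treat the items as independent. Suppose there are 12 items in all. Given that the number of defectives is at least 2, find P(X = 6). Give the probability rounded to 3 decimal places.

0.009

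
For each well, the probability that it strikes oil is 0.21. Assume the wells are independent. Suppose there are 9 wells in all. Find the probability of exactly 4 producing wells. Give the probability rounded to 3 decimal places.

X ~ Binomial(n=9, p=0.21).
P(X=4) = C(9,4) · p^4 · (1−p)^5
= 126 · 0.0019448 · 0.30771 = 0.07540

0.075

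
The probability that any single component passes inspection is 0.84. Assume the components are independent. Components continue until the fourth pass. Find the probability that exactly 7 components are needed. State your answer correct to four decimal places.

0.0408

Y = trial on which the fourth success occurs; negative binomial, r=4, p=0.84.
P(Y=7) = C(6,3) · p^4 · (1−p)^3
= 20 · 0.49787 · 0.004096 = 0.040786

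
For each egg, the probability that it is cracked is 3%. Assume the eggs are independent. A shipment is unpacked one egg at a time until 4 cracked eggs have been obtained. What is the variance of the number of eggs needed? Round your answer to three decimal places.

Y = total eggs until the fourth success; negative binomial with r=4, p=0.03.
Var(Y) = r(1−p)/p² = 4·0.97 / 0.03² = 4311.11111

4311.111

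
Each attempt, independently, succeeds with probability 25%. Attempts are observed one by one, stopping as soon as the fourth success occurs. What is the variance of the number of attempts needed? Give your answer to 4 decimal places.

Y = total attempts until the fourth success; negative binomial with r=4, p=0.25.
Var(Y) = r(1−p)/p² = 4·0.75 / 0.25² = 48.000000

48.0000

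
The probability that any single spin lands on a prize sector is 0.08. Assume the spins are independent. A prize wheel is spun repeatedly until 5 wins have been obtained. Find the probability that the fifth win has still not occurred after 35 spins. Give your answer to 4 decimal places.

Needing more than 35 spins ⇔ fewer than 5 successes in the first 35. With X ~ Binomial(35, 0.08), P(Y > 35) = P(X ≤ 4).
  k=0: C(35,0)·0.08^0·0.92^35 = 0.054022
  k=1: C(35,1)·0.08^1·0.92^34 = 0.164416
  k=2: C(35,2)·0.08^2·0.92^33 = 0.243050
  k=3: C(35,3)·0.08^3·0.92^32 = 0.232482
  k=4: C(35,4)·0.08^4·0.92^31 = 0.161727
P(X ≤ 4) = 0.855698

0.8557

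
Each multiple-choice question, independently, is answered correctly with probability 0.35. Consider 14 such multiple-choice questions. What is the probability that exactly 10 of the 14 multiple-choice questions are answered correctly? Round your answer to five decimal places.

0.00493

X ~ Binomial(n=14, p=0.35).
P(X=10) = C(14,10) · p^10 · (1−p)^4
= 1001 · 2.7585e-05 · 0.17851 = 0.0049291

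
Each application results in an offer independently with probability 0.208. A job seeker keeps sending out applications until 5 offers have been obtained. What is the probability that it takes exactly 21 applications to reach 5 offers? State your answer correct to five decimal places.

0.04521

Y = trial on which the fifth success occurs; negative binomial, r=5, p=0.208.
P(Y=21) = C(20,4) · p^5 · (1−p)^16
= 4845 · 0.00038933 · 0.023966 = 0.0452078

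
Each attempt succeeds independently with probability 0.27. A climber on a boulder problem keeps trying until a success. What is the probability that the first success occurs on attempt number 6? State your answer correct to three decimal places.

Geometric (trials to first success), p = 0.27.
P(Y = 6) = (1−p)^5 · p = 0.20731 · 0.27 = 0.05597

0.056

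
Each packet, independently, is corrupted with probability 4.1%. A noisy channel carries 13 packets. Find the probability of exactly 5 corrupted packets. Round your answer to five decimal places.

0.00011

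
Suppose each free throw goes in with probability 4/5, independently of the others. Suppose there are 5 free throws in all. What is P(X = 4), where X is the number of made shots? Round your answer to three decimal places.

0.410

X ~ Binomial(n=5, p=0.80).
P(X=4) = C(5,4) · p^4 · (1−p)^1
= 5 · 0.4096 · 0.2 = 0.40960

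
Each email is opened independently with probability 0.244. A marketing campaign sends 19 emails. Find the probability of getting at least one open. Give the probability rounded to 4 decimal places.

P(at least one) = 1 − P(none) = 1 − (1 − 0.244)^19
= 1 − 0.004919 = 0.995081

0.9951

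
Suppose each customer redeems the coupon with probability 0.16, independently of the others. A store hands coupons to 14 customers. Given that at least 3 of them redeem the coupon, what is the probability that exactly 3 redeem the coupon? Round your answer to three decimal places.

0.557

X ~ Binomial(14, 0.16). Want P(X=3 | X≥3) = P(X=3) / P(X≥3).
P(X=3) = C(14,3)·0.16^3·0.84^11 = 0.21905
P(X≥3) = 1 − 0.08708 − 0.23221 − 0.28750 = 0.39322
Ratio = 0.21905 / 0.39322 = 0.55706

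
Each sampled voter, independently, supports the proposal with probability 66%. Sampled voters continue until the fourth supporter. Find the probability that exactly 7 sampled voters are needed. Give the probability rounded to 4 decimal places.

Y = trial on which the fourth success occurs; negative binomial, r=4, p=0.66.
P(Y=7) = C(6,3) · p^4 · (1−p)^3
= 20 · 0.18975 · 0.039304 = 0.149157

0.1492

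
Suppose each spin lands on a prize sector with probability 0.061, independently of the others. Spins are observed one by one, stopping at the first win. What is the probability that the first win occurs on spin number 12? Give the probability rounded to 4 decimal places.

0.0305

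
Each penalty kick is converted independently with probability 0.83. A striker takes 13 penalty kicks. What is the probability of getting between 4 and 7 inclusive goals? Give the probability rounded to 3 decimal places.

0.014

X ~ Binomial(13, 0.83); P(4 ≤ X ≤ 7) = Σ C(13,k) p^k (1−p)^(13−k) over k:
  k=4: C(13,4)·0.83^4·0.17^9 = 0.00004
  k=5: C(13,5)·0.83^5·0.17^8 = 0.00035
  k=6: C(13,6)·0.83^6·0.17^7 = 0.00230
  k=7: C(13,7)·0.83^7·0.17^6 = 0.01124
Total = 0.01394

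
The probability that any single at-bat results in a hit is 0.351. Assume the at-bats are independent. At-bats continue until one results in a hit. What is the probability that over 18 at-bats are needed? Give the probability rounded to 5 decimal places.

0.00042

Y = number of at-bats to the first success; geometric, p = 0.351.
P(Y > 18) = P(first 18 all fail) = (1−p)^18 = 0.0004173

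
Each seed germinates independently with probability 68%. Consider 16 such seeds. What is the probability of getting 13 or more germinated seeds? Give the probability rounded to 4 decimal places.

0.1953

X ~ Binomial(16, 0.68); P(X ≥ 13) = Σ C(16,k) p^k (1−p)^(16−k) over k:
  k=13: C(16,13)·0.68^13·0.32^3 = 0.121970
  k=14: C(16,14)·0.68^14·0.32^2 = 0.055540
  k=15: C(16,15)·0.68^15·0.32^1 = 0.015736
  k=16: C(16,16)·0.68^16·0.32^0 = 0.002090
Total = 0.195337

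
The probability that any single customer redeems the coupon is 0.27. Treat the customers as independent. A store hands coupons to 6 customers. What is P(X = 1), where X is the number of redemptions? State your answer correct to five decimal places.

0.33584

X ~ Binomial(n=6, p=0.27).
P(X=1) = C(6,1) · p^1 · (1−p)^5
= 6 · 0.27 · 0.20731 = 0.3358376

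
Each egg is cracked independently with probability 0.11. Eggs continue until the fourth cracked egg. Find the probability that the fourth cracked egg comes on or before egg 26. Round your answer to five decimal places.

0.31930

Finishing within 26 eggs ⇔ at least 4 successes in the first 26. With X ~ Binomial(26, 0.11), P(Y ≤ 26) = 1 − P(X ≤ 3).
  k=0: C(26,0)·0.11^0·0.89^26 = 0.0483215
  k=1: C(26,1)·0.11^1·0.89^25 = 0.1552802
  k=2: C(26,2)·0.11^2·0.89^24 = 0.2398993
  k=3: C(26,3)·0.11^3·0.89^23 = 0.2372038
1 − 0.6807047 = 0.3192953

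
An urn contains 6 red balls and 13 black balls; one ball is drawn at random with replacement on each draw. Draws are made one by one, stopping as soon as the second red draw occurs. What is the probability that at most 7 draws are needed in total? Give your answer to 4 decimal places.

0.7030

Finishing within 7 draws ⇔ at least 2 successes in the first 7. With X ~ Binomial(7, 0.315789), P(Y ≤ 7) = 1 − P(X ≤ 1).
  k=0: C(7,0)·0.315789^0·0.684211^7 = 0.070199
  k=1: C(7,1)·0.315789^1·0.684211^6 = 0.226795
1 − 0.296994 = 0.703006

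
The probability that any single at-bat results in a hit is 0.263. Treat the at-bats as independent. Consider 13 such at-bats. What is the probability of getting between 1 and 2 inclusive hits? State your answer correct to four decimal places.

0.2758

X ~ Binomial(13, 0.263); P(1 ≤ X ≤ 2) = Σ C(13,k) p^k (1−p)^(13−k) over k:
  k=1: C(13,1)·0.263^1·0.737^12 = 0.087803
  k=2: C(13,2)·0.263^2·0.737^11 = 0.187996
Total = 0.275799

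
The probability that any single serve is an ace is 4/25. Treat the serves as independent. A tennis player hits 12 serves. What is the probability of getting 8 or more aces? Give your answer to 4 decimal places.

0.0001

X ~ Binomial(12, 0.16); P(X ≥ 8) = Σ C(12,k) p^k (1−p)^(12−k) over k:
  k=8: C(12,8)·0.16^8·0.84^4 = 0.000106
  k=9: C(12,9)·0.16^9·0.84^3 = 0.000009
  k=10: C(12,10)·0.16^10·0.84^2 = 0.000001
  k=11: C(12,11)·0.16^11·0.84^1 = 0.000000
  k=12: C(12,12)·0.16^12·0.84^0 = 0.000000
Total = 0.000115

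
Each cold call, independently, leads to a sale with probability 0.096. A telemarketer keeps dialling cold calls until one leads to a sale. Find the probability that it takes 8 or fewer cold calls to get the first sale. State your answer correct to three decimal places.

Y = number of cold calls to the first success; geometric, p = 0.096.
P(Y ≤ 8) = 1 − (1−p)^8 = 1 − 0.44601 = 0.55399

0.554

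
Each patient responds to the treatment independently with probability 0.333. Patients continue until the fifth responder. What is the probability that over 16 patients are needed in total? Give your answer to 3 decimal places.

0.340

Needing more than 16 patients ⇔ fewer than 5 successes in the first 16. With X ~ Binomial(16, 0.333), P(Y > 16) = P(X ≤ 4).
  k=0: C(16,0)·0.333^0·0.667^16 = 0.00153
  k=1: C(16,1)·0.333^1·0.667^15 = 0.01226
  k=2: C(16,2)·0.333^2·0.667^14 = 0.04590
  k=3: C(16,3)·0.333^3·0.667^13 = 0.10694
  k=4: C(16,4)·0.333^4·0.667^12 = 0.17352
P(X ≤ 4) = 0.34016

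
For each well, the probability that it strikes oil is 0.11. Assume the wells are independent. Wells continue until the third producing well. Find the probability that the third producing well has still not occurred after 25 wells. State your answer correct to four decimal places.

Needing more than 25 wells ⇔ fewer than 3 successes in the first 25. With X ~ Binomial(25, 0.11), P(Y > 25) = P(X ≤ 2).
  k=0: C(25,0)·0.11^0·0.89^25 = 0.054294
  k=1: C(25,1)·0.11^1·0.89^24 = 0.167762
  k=2: C(25,2)·0.11^2·0.89^23 = 0.248815
P(X ≤ 2) = 0.470871

0.4709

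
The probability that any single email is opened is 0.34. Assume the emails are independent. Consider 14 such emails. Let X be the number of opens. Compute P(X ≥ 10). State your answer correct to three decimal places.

X ~ Binomial(14, 0.34); P(X ≥ 10) = Σ C(14,k) p^k (1−p)^(14−k) over k:
  k=10: C(14,10)·0.34^10·0.66^4 = 0.00392
  k=11: C(14,11)·0.34^11·0.66^3 = 0.00073
  k=12: C(14,12)·0.34^12·0.66^2 = 0.00009
  k=13: C(14,13)·0.34^13·0.66^1 = 0.00001
  k=14: C(14,14)·0.34^14·0.66^0 = 0.00000
Total = 0.00476

0.005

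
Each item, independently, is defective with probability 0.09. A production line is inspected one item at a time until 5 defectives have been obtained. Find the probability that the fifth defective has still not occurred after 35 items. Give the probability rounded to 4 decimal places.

0.7968

Needing more than 35 items ⇔ fewer than 5 successes in the first 35. With X ~ Binomial(35, 0.09), P(Y > 35) = P(X ≤ 4).
  k=0: C(35,0)·0.09^0·0.91^35 = 0.036851
  k=1: C(35,1)·0.09^1·0.91^34 = 0.127561
  k=2: C(35,2)·0.09^2·0.91^33 = 0.214471
  k=3: C(35,3)·0.09^3·0.91^32 = 0.233325
  k=4: C(35,4)·0.09^4·0.91^31 = 0.184609
P(X ≤ 4) = 0.796817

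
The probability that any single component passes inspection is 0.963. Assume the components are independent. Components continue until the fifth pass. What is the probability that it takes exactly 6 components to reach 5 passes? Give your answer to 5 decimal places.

0.15322

Y = trial on which the fifth success occurs; negative binomial, r=5, p=0.963.
P(Y=6) = C(5,4) · p^5 · (1−p)^1
= 5 · 0.82819 · 0.037 = 0.1532157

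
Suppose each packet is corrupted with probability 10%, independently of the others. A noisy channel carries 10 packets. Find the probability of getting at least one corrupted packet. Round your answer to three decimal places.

P(at least one) = 1 − P(none) = 1 − (1 − 0.10)^10
= 1 − 0.34868 = 0.65132

0.651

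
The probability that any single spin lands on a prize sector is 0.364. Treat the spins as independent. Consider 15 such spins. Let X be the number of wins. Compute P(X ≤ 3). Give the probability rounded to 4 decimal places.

X ~ Binomial(15, 0.364); P(X ≤ 3) = Σ C(15,k) p^k (1−p)^(15−k) over k:
  k=0: C(15,0)·0.364^0·0.636^15 = 0.001127
  k=1: C(15,1)·0.364^1·0.636^14 = 0.009674
  k=2: C(15,2)·0.364^2·0.636^13 = 0.038756
  k=3: C(15,3)·0.364^3·0.636^12 = 0.096117
Total = 0.145673

0.1457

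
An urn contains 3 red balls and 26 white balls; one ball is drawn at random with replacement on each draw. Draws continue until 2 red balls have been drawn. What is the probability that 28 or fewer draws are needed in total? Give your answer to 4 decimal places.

Finishing within 28 draws ⇔ at least 2 successes in the first 28. With X ~ Binomial(28, 0.103448), P(Y ≤ 28) = 1 − P(X ≤ 1).
  k=0: C(28,0)·0.103448^0·0.896552^28 = 0.047001
  k=1: C(28,1)·0.103448^1·0.896552^27 = 0.151850
1 − 0.198852 = 0.801148

0.8011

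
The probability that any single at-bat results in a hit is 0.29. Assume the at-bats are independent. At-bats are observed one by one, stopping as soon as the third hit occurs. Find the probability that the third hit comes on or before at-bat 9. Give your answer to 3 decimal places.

0.510

Finishing within 9 at-bats ⇔ at least 3 successes in the first 9. With X ~ Binomial(9, 0.29), P(Y ≤ 9) = 1 − P(X ≤ 2).
  k=0: C(9,0)·0.29^0·0.71^9 = 0.04585
  k=1: C(9,1)·0.29^1·0.71^8 = 0.16854
  k=2: C(9,2)·0.29^2·0.71^7 = 0.27536
1 − 0.48975 = 0.51025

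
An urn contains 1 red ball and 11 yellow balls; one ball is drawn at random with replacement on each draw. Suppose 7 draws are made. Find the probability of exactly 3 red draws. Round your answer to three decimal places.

X ~ Binomial(n=7, p=0.083333).
P(X=3) = C(7,3) · p^3 · (1−p)^4
= 35 · 0.0005787 · 0.70607 = 0.01430

0.014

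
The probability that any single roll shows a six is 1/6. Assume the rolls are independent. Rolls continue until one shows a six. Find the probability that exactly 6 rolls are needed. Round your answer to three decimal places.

Geometric (trials to first success), p = 0.166667.
P(Y = 6) = (1−p)^5 · p = 0.40188 · 0.166667 = 0.06698

0.067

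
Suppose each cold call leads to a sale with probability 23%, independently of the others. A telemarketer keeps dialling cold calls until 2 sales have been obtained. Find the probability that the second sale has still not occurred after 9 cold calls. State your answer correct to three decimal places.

Needing more than 9 cold calls ⇔ fewer than 2 successes in the first 9. With X ~ Binomial(9, 0.23), P(Y > 9) = P(X ≤ 1).
  k=0: C(9,0)·0.23^0·0.77^9 = 0.09515
  k=1: C(9,1)·0.23^1·0.77^8 = 0.25580
P(X ≤ 1) = 0.35095

0.351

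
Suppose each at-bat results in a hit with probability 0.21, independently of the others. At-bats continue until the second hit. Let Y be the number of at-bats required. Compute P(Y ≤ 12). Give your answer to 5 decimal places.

0.75241

Finishing within 12 at-bats ⇔ at least 2 successes in the first 12. With X ~ Binomial(12, 0.21), P(Y ≤ 12) = 1 − P(X ≤ 1).
  k=0: C(12,0)·0.21^0·0.79^12 = 0.0590915
  k=1: C(12,1)·0.21^1·0.79^11 = 0.1884944
1 − 0.2475860 = 0.7524140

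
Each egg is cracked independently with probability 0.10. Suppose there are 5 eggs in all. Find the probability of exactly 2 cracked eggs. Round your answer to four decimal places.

X ~ Binomial(n=5, p=0.10).
P(X=2) = C(5,2) · p^2 · (1−p)^3
= 10 · 0.01 · 0.729 = 0.072900

0.0729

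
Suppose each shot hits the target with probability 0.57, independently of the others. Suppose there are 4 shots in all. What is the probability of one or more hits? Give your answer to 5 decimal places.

P(at least one) = 1 − P(none) = 1 − (1 − 0.57)^4
= 1 − 0.0341880 = 0.9658120

0.96581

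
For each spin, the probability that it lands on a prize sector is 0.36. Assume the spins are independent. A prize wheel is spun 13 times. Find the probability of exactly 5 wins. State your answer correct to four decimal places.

X ~ Binomial(n=13, p=0.36).
P(X=5) = C(13,5) · p^5 · (1−p)^8
= 1287 · 0.0060466 · 0.028147 = 0.219044

0.2190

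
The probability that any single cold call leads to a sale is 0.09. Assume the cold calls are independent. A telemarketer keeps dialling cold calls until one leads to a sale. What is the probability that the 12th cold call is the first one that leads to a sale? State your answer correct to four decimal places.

Geometric (trials to first success), p = 0.09.
P(Y = 12) = (1−p)^11 · p = 0.35437 · 0.09 = 0.031893

0.0319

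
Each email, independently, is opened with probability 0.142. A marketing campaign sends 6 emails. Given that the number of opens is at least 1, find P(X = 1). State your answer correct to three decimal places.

0.659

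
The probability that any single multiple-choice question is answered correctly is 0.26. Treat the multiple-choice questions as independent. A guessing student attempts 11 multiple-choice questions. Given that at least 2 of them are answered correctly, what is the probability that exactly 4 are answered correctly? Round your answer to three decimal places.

0.223

X ~ Binomial(11, 0.26). Want P(X=4 | X≥2) = P(X=4) / P(X≥2).
P(X=4) = C(11,4)·0.26^4·0.74^7 = 0.18324
P(X≥2) = 1 − 0.03644 − 0.14083 = 0.82274
Ratio = 0.18324 / 0.82274 = 0.22272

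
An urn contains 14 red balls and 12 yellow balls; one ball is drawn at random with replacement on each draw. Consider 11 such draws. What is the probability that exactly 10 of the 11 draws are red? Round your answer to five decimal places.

0.01040

X ~ Binomial(n=11, p=0.538462).
P(X=10) = C(11,10) · p^10 · (1−p)^1
= 11 · 0.002049 · 0.46154 = 0.0104027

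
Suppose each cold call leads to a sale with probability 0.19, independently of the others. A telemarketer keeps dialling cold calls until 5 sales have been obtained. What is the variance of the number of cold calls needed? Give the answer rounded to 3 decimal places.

Y = total cold calls until the fifth success; negative binomial with r=5, p=0.19.
Var(Y) = r(1−p)/p² = 5·0.81 / 0.19² = 112.18837

112.188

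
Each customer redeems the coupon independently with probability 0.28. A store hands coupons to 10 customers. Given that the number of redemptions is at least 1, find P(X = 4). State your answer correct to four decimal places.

X ~ Binomial(10, 0.28). Want P(X=4 | X≥1) = P(X=4) / P(X≥1).
P(X=4) = C(10,4)·0.28^4·0.72^6 = 0.179823
P(X≥1) = 1 − 0.037439 = 0.962561
Ratio = 0.179823 / 0.962561 = 0.186818

0.1868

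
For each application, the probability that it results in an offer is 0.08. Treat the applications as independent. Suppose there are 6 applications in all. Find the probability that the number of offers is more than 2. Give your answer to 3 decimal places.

0.009

X ~ Binomial(6, 0.08); P(X ≥ 3) = Σ C(6,k) p^k (1−p)^(6−k) over k:
  k=3: C(6,3)·0.08^3·0.92^3 = 0.00797
  k=4: C(6,4)·0.08^4·0.92^2 = 0.00052
  k=5: C(6,5)·0.08^5·0.92^1 = 0.00002
  k=6: C(6,6)·0.08^6·0.92^0 = 0.00000
Total = 0.00851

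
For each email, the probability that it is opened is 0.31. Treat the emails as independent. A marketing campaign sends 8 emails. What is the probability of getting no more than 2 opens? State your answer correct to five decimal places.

0.52644

X ~ Binomial(8, 0.31); P(X ≤ 2) = Σ C(8,k) p^k (1−p)^(8−k) over k:
  k=0: C(8,0)·0.31^0·0.69^8 = 0.0513798
  k=1: C(8,1)·0.31^1·0.69^7 = 0.1846696
  k=2: C(8,2)·0.31^2·0.69^6 = 0.2903862
Total = 0.5264356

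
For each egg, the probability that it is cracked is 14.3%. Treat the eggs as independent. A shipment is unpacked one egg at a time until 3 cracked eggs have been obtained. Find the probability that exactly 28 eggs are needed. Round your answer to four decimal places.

Y = trial on which the third success occurs; negative binomial, r=3, p=0.143.
P(Y=28) = C(27,2) · p^3 · (1−p)^25
= 351 · 0.0029242 · 0.021112 = 0.021669

0.0217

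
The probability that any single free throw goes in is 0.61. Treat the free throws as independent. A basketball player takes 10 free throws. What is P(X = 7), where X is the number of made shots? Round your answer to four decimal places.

X ~ Binomial(n=10, p=0.61).
P(X=7) = C(10,7) · p^7 · (1−p)^3
= 120 · 0.031427 · 0.059319 = 0.223709

0.2237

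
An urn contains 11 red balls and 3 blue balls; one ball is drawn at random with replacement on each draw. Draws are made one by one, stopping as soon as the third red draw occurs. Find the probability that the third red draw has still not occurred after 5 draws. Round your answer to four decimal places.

Needing more than 5 draws ⇔ fewer than 3 successes in the first 5. With X ~ Binomial(5, 0.785714), P(Y > 5) = P(X ≤ 2).
  k=0: C(5,0)·0.785714^0·0.214286^5 = 0.000452
  k=1: C(5,1)·0.785714^1·0.214286^4 = 0.008283
  k=2: C(5,2)·0.785714^2·0.214286^3 = 0.060745
P(X ≤ 2) = 0.069480

0.0695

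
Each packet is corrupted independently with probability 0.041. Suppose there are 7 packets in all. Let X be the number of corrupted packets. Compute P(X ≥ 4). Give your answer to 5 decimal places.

X ~ Binomial(7, 0.041); P(X ≥ 4) = Σ C(7,k) p^k (1−p)^(7−k) over k:
  k=4: C(7,4)·0.041^4·0.959^3 = 0.0000872
  k=5: C(7,5)·0.041^5·0.959^2 = 0.0000022
  k=6: C(7,6)·0.041^6·0.959^1 = 0.0000000
  k=7: C(7,7)·0.041^7·0.959^0 = 0.0000000
Total = 0.0000895

0.00009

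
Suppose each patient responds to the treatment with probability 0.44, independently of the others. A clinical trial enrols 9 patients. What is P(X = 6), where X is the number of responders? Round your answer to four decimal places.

X ~ Binomial(n=9, p=0.44).
P(X=6) = C(9,6) · p^6 · (1−p)^3
= 84 · 0.0072563 · 0.17562 = 0.107043

0.1070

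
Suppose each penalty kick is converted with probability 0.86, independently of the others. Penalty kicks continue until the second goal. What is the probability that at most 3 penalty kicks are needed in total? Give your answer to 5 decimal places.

0.94669

Finishing within 3 penalty kicks ⇔ at least 2 successes in the first 3. With X ~ Binomial(3, 0.86), P(Y ≤ 3) = 1 − P(X ≤ 1).
  k=0: C(3,0)·0.86^0·0.14^3 = 0.0027440
  k=1: C(3,1)·0.86^1·0.14^2 = 0.0505680
1 − 0.0533120 = 0.9466880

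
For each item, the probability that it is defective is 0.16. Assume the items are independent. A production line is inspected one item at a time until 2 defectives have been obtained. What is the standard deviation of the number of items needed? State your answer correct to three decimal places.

8.101

Y = total items until the second success; negative binomial with r=2, p=0.16.
SD(Y) = √[r(1−p)/p²] = √(65.62500) = 8.10093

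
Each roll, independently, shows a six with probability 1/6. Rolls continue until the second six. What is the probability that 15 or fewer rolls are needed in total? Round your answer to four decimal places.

Finishing within 15 rolls ⇔ at least 2 successes in the first 15. With X ~ Binomial(15, 0.166667), P(Y ≤ 15) = 1 − P(X ≤ 1).
  k=0: C(15,0)·0.166667^0·0.833333^15 = 0.064905
  k=1: C(15,1)·0.166667^1·0.833333^14 = 0.194716
1 − 0.259622 = 0.740378

0.7404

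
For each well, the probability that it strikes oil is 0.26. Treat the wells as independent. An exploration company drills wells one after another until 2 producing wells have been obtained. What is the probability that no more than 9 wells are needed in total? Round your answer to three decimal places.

Finishing within 9 wells ⇔ at least 2 successes in the first 9. With X ~ Binomial(9, 0.26), P(Y ≤ 9) = 1 − P(X ≤ 1).
  k=0: C(9,0)·0.26^0·0.74^9 = 0.06654
  k=1: C(9,1)·0.26^1·0.74^8 = 0.21041
1 − 0.27695 = 0.72305

0.723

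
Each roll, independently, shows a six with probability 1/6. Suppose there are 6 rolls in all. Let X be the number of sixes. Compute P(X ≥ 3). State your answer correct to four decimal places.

0.0623

X ~ Binomial(6, 0.166667); P(X ≥ 3) = Σ C(6,k) p^k (1−p)^(6−k) over k:
  k=3: C(6,3)·0.166667^3·0.833333^3 = 0.053584
  k=4: C(6,4)·0.166667^4·0.833333^2 = 0.008038
  k=5: C(6,5)·0.166667^5·0.833333^1 = 0.000643
  k=6: C(6,6)·0.166667^6·0.833333^0 = 0.000021
Total = 0.062286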